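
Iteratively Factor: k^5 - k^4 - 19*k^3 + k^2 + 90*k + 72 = (k - 3)*(k^4 + 2*k^3 - 13*k^2 - 38*k - 24) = (k - 3)*(k + 3)*(k^3 - k^2 - 10*k - 8) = (k - 3)*(k + 2)*(k + 3)*(k^2 - 3*k - 4) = (k - 3)*(k + 1)*(k + 2)*(k + 3)*(k - 4)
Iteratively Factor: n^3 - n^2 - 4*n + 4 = (n + 2)*(n^2 - 3*n + 2) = (n - 1)*(n + 2)*(n - 2)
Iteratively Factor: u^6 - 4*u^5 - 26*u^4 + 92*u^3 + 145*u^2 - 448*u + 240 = (u - 4)*(u^5 - 26*u^3 - 12*u^2 + 97*u - 60) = (u - 4)*(u - 1)*(u^4 + u^3 - 25*u^2 - 37*u + 60) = (u - 4)*(u - 1)^2*(u^3 + 2*u^2 - 23*u - 60) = (u - 4)*(u - 1)^2*(u + 4)*(u^2 - 2*u - 15) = (u - 5)*(u - 4)*(u - 1)^2*(u + 4)*(u + 3)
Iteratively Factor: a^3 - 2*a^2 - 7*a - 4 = (a - 4)*(a^2 + 2*a + 1) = (a - 4)*(a + 1)*(a + 1)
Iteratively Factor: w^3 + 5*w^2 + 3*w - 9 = (w - 1)*(w^2 + 6*w + 9) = (w - 1)*(w + 3)*(w + 3)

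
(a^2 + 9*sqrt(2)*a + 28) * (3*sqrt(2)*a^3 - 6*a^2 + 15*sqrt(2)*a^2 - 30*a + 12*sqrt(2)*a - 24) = 3*sqrt(2)*a^5 + 15*sqrt(2)*a^4 + 48*a^4 + 42*sqrt(2)*a^3 + 240*a^3 + 24*a^2 + 150*sqrt(2)*a^2 - 840*a + 120*sqrt(2)*a - 672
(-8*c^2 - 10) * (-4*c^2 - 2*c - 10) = 32*c^4 + 16*c^3 + 120*c^2 + 20*c + 100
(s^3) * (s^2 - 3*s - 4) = s^5 - 3*s^4 - 4*s^3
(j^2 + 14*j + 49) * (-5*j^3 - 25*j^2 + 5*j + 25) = -5*j^5 - 95*j^4 - 590*j^3 - 1130*j^2 + 595*j + 1225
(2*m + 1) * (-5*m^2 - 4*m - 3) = -10*m^3 - 13*m^2 - 10*m - 3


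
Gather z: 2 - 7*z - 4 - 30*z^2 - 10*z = -30*z^2 - 17*z - 2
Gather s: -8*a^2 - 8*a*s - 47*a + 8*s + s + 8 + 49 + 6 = -8*a^2 - 47*a + s*(9 - 8*a) + 63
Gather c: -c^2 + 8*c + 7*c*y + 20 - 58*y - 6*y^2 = -c^2 + c*(7*y + 8) - 6*y^2 - 58*y + 20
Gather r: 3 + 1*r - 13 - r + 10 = 0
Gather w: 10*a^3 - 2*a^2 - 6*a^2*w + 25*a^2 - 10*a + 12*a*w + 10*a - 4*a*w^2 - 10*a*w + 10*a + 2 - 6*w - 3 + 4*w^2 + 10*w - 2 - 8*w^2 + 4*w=10*a^3 + 23*a^2 + 10*a + w^2*(-4*a - 4) + w*(-6*a^2 + 2*a + 8) - 3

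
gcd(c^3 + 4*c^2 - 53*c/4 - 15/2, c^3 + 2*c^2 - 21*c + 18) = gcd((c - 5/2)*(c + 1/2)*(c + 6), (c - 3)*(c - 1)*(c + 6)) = c + 6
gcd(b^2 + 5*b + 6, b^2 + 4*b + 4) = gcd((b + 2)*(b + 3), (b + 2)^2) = b + 2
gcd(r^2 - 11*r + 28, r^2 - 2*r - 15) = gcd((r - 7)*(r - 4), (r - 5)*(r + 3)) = 1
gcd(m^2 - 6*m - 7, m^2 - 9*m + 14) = m - 7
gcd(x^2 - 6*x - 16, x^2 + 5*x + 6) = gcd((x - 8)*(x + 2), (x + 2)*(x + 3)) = x + 2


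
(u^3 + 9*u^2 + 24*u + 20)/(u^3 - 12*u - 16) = (u + 5)/(u - 4)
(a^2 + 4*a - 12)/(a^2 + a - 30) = (a - 2)/(a - 5)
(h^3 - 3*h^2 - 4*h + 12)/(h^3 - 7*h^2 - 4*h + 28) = (h - 3)/(h - 7)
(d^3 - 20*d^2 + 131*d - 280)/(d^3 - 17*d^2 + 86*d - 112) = (d - 5)/(d - 2)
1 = 1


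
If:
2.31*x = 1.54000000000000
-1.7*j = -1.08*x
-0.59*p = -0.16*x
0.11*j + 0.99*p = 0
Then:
No Solution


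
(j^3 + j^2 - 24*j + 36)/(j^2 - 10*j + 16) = (j^2 + 3*j - 18)/(j - 8)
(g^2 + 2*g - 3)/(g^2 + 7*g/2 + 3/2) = 2*(g - 1)/(2*g + 1)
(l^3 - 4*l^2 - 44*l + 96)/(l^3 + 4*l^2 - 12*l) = (l - 8)/l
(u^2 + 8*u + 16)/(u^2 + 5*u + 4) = (u + 4)/(u + 1)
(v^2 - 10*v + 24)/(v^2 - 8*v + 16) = (v - 6)/(v - 4)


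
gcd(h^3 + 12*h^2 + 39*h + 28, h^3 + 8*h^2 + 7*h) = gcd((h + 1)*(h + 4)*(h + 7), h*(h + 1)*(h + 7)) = h^2 + 8*h + 7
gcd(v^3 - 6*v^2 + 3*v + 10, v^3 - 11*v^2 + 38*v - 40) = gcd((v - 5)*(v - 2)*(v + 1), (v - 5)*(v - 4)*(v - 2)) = v^2 - 7*v + 10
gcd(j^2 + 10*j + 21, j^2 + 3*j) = j + 3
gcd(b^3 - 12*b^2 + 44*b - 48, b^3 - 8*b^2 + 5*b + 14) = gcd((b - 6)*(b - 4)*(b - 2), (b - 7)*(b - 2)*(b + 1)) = b - 2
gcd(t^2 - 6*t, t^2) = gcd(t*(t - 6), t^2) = t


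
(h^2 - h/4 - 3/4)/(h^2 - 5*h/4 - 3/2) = (h - 1)/(h - 2)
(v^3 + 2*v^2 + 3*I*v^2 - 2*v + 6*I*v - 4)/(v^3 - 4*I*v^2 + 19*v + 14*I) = (v + 2)/(v - 7*I)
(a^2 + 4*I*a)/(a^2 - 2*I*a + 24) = a/(a - 6*I)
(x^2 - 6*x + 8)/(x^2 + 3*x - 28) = (x - 2)/(x + 7)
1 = 1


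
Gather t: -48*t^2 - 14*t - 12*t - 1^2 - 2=-48*t^2 - 26*t - 3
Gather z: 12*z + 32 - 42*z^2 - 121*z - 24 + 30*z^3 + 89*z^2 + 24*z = 30*z^3 + 47*z^2 - 85*z + 8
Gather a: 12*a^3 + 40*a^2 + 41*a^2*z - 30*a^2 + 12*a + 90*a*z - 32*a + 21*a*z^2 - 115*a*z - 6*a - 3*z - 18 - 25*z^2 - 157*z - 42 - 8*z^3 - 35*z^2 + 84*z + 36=12*a^3 + a^2*(41*z + 10) + a*(21*z^2 - 25*z - 26) - 8*z^3 - 60*z^2 - 76*z - 24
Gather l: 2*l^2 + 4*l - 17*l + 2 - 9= 2*l^2 - 13*l - 7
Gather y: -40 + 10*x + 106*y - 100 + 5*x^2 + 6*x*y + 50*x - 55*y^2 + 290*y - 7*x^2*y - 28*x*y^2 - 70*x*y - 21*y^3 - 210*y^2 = 5*x^2 + 60*x - 21*y^3 + y^2*(-28*x - 265) + y*(-7*x^2 - 64*x + 396) - 140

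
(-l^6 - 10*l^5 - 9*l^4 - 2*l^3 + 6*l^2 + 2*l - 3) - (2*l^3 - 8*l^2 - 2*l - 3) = -l^6 - 10*l^5 - 9*l^4 - 4*l^3 + 14*l^2 + 4*l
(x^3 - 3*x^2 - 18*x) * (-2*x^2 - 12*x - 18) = -2*x^5 - 6*x^4 + 54*x^3 + 270*x^2 + 324*x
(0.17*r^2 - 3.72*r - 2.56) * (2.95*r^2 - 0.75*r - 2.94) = 0.5015*r^4 - 11.1015*r^3 - 5.2618*r^2 + 12.8568*r + 7.5264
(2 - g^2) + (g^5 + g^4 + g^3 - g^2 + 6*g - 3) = g^5 + g^4 + g^3 - 2*g^2 + 6*g - 1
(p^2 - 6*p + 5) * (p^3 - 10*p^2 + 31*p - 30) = p^5 - 16*p^4 + 96*p^3 - 266*p^2 + 335*p - 150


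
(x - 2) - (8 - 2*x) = 3*x - 10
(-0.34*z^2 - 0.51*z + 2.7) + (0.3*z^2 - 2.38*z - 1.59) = -0.04*z^2 - 2.89*z + 1.11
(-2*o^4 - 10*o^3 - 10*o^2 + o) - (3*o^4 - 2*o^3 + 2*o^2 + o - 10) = -5*o^4 - 8*o^3 - 12*o^2 + 10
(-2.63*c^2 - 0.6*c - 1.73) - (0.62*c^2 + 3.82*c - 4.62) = -3.25*c^2 - 4.42*c + 2.89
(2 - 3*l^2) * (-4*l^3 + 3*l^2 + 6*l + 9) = 12*l^5 - 9*l^4 - 26*l^3 - 21*l^2 + 12*l + 18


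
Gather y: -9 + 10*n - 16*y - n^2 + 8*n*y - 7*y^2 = -n^2 + 10*n - 7*y^2 + y*(8*n - 16) - 9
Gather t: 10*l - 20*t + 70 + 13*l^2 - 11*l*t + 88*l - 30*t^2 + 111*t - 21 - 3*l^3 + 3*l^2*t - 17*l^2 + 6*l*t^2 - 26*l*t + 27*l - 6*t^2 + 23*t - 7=-3*l^3 - 4*l^2 + 125*l + t^2*(6*l - 36) + t*(3*l^2 - 37*l + 114) + 42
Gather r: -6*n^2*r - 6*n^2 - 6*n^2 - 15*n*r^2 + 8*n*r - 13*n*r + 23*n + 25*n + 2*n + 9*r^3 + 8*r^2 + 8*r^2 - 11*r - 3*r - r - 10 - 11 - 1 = -12*n^2 + 50*n + 9*r^3 + r^2*(16 - 15*n) + r*(-6*n^2 - 5*n - 15) - 22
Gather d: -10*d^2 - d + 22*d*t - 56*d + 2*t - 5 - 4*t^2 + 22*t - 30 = -10*d^2 + d*(22*t - 57) - 4*t^2 + 24*t - 35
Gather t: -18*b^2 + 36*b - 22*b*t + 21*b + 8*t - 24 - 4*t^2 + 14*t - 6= -18*b^2 + 57*b - 4*t^2 + t*(22 - 22*b) - 30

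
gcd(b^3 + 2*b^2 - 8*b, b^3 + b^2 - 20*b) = b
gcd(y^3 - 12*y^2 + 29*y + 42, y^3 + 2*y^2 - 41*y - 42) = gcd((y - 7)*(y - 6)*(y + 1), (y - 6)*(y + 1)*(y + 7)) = y^2 - 5*y - 6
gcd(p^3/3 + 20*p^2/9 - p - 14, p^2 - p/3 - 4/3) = 1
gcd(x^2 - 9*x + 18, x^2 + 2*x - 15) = x - 3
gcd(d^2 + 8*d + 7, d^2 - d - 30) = 1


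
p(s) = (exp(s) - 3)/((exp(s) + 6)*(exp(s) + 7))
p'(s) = -(exp(s) - 3)*exp(s)/((exp(s) + 6)*(exp(s) + 7)^2) - (exp(s) - 3)*exp(s)/((exp(s) + 6)^2*(exp(s) + 7)) + exp(s)/((exp(s) + 6)*(exp(s) + 7)) = (-exp(2*s) + 6*exp(s) + 81)*exp(s)/(exp(4*s) + 26*exp(3*s) + 253*exp(2*s) + 1092*exp(s) + 1764)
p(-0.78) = -0.05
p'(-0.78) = 0.02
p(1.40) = 0.01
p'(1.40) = 0.03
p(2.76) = 0.03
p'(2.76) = -0.00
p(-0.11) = -0.04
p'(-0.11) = 0.03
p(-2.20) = -0.07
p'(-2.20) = 0.00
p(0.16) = -0.03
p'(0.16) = 0.03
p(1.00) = -0.00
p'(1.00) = 0.03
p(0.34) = -0.03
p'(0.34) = 0.03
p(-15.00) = -0.07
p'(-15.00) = 0.00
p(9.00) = 0.00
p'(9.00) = 0.00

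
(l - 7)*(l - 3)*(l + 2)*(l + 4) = l^4 - 4*l^3 - 31*l^2 + 46*l + 168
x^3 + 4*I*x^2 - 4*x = x*(x + 2*I)^2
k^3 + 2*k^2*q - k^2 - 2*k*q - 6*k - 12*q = (k - 3)*(k + 2)*(k + 2*q)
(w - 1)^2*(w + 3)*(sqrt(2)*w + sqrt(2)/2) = sqrt(2)*w^4 + 3*sqrt(2)*w^3/2 - 9*sqrt(2)*w^2/2 + sqrt(2)*w/2 + 3*sqrt(2)/2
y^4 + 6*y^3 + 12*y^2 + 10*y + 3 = (y + 1)^3*(y + 3)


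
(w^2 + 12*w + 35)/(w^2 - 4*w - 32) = (w^2 + 12*w + 35)/(w^2 - 4*w - 32)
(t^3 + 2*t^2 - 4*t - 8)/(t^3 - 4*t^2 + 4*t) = (t^2 + 4*t + 4)/(t*(t - 2))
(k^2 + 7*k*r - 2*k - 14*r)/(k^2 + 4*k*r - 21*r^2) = (2 - k)/(-k + 3*r)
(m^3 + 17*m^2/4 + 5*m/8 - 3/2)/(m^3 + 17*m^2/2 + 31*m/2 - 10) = (m + 3/4)/(m + 5)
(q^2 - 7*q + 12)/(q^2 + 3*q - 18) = (q - 4)/(q + 6)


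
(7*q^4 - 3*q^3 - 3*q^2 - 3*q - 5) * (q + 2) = 7*q^5 + 11*q^4 - 9*q^3 - 9*q^2 - 11*q - 10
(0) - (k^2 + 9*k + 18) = -k^2 - 9*k - 18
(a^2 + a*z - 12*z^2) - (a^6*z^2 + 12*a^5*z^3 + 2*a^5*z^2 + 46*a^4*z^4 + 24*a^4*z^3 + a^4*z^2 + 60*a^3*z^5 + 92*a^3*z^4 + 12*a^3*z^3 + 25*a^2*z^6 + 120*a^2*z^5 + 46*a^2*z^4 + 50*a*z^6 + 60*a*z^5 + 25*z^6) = -a^6*z^2 - 12*a^5*z^3 - 2*a^5*z^2 - 46*a^4*z^4 - 24*a^4*z^3 - a^4*z^2 - 60*a^3*z^5 - 92*a^3*z^4 - 12*a^3*z^3 - 25*a^2*z^6 - 120*a^2*z^5 - 46*a^2*z^4 + a^2 - 50*a*z^6 - 60*a*z^5 + a*z - 25*z^6 - 12*z^2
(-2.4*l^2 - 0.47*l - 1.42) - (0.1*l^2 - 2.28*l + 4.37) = -2.5*l^2 + 1.81*l - 5.79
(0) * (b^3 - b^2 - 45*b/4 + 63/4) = 0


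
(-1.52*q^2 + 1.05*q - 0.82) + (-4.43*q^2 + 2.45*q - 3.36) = -5.95*q^2 + 3.5*q - 4.18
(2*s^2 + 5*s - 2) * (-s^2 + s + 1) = -2*s^4 - 3*s^3 + 9*s^2 + 3*s - 2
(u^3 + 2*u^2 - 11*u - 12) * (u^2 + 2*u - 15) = u^5 + 4*u^4 - 22*u^3 - 64*u^2 + 141*u + 180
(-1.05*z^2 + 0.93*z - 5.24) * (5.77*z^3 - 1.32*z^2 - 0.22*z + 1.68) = -6.0585*z^5 + 6.7521*z^4 - 31.2314*z^3 + 4.9482*z^2 + 2.7152*z - 8.8032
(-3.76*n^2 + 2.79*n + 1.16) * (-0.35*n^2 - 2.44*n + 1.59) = 1.316*n^4 + 8.1979*n^3 - 13.192*n^2 + 1.6057*n + 1.8444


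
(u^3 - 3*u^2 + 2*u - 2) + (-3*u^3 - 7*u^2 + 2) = -2*u^3 - 10*u^2 + 2*u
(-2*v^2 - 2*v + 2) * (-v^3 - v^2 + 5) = 2*v^5 + 4*v^4 - 12*v^2 - 10*v + 10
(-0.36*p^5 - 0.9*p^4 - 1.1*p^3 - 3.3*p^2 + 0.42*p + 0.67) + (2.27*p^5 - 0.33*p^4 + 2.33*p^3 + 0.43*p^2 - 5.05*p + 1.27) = 1.91*p^5 - 1.23*p^4 + 1.23*p^3 - 2.87*p^2 - 4.63*p + 1.94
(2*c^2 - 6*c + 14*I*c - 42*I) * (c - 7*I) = 2*c^3 - 6*c^2 + 98*c - 294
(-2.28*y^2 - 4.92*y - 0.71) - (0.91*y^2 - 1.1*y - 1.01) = -3.19*y^2 - 3.82*y + 0.3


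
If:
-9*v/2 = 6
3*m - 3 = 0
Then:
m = 1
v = -4/3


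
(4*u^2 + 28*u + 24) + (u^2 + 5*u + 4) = 5*u^2 + 33*u + 28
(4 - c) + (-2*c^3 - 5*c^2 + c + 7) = -2*c^3 - 5*c^2 + 11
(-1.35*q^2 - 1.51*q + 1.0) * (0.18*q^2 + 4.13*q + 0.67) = -0.243*q^4 - 5.8473*q^3 - 6.9608*q^2 + 3.1183*q + 0.67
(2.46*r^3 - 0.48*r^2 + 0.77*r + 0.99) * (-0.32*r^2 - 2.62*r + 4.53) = -0.7872*r^5 - 6.2916*r^4 + 12.155*r^3 - 4.5086*r^2 + 0.8943*r + 4.4847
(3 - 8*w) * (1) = 3 - 8*w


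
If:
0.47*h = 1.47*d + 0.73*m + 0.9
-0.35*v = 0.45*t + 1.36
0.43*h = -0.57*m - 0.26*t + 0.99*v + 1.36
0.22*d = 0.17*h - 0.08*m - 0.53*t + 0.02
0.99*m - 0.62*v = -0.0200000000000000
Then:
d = -0.12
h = -2.00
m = -2.28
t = -0.21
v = -3.61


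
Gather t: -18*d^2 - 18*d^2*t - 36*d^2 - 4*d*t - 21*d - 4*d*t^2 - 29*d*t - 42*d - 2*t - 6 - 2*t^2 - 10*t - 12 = -54*d^2 - 63*d + t^2*(-4*d - 2) + t*(-18*d^2 - 33*d - 12) - 18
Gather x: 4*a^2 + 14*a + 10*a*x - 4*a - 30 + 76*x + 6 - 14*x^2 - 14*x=4*a^2 + 10*a - 14*x^2 + x*(10*a + 62) - 24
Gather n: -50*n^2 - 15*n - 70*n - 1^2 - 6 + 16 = -50*n^2 - 85*n + 9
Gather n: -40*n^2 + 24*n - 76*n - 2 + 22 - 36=-40*n^2 - 52*n - 16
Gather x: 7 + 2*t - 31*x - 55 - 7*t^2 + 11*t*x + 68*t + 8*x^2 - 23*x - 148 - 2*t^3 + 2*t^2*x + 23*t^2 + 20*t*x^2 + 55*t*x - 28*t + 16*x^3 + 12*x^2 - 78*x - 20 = -2*t^3 + 16*t^2 + 42*t + 16*x^3 + x^2*(20*t + 20) + x*(2*t^2 + 66*t - 132) - 216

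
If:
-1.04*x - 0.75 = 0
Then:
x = -0.72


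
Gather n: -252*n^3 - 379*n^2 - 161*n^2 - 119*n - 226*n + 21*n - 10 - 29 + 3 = -252*n^3 - 540*n^2 - 324*n - 36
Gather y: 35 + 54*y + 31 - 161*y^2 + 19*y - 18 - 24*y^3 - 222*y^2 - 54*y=-24*y^3 - 383*y^2 + 19*y + 48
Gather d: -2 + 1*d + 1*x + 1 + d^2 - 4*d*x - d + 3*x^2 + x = d^2 - 4*d*x + 3*x^2 + 2*x - 1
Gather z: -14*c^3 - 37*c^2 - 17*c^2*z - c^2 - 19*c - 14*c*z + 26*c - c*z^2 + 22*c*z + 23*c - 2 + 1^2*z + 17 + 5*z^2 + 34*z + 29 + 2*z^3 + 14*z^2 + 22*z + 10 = -14*c^3 - 38*c^2 + 30*c + 2*z^3 + z^2*(19 - c) + z*(-17*c^2 + 8*c + 57) + 54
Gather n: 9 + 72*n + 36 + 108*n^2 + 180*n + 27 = 108*n^2 + 252*n + 72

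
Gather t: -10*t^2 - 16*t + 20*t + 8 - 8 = -10*t^2 + 4*t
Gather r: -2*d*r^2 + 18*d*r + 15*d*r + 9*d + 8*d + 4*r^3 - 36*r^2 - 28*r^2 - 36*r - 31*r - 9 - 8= 17*d + 4*r^3 + r^2*(-2*d - 64) + r*(33*d - 67) - 17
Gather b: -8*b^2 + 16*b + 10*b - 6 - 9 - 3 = -8*b^2 + 26*b - 18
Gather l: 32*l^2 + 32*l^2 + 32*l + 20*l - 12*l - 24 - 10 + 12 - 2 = 64*l^2 + 40*l - 24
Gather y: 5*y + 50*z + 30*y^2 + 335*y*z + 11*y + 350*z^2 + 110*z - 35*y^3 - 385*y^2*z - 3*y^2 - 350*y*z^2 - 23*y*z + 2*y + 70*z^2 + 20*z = -35*y^3 + y^2*(27 - 385*z) + y*(-350*z^2 + 312*z + 18) + 420*z^2 + 180*z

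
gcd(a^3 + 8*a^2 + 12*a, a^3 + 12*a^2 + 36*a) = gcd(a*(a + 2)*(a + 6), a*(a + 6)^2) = a^2 + 6*a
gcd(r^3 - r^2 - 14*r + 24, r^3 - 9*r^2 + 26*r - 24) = r^2 - 5*r + 6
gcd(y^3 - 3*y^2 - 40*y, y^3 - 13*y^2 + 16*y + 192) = y - 8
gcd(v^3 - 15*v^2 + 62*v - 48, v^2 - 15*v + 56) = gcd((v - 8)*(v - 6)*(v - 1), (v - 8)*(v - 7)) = v - 8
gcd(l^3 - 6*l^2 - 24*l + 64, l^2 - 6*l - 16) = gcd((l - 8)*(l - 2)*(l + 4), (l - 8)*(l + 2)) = l - 8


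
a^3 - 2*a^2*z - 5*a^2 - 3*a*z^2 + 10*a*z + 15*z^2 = (a - 5)*(a - 3*z)*(a + z)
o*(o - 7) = o^2 - 7*o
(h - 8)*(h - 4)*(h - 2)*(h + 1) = h^4 - 13*h^3 + 42*h^2 - 8*h - 64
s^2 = s^2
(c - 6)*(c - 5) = c^2 - 11*c + 30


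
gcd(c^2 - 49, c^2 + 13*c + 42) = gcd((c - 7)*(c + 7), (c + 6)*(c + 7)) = c + 7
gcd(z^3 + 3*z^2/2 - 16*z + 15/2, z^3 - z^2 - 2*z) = 1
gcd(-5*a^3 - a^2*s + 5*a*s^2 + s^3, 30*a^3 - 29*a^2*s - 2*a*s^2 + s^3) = -5*a^2 + 4*a*s + s^2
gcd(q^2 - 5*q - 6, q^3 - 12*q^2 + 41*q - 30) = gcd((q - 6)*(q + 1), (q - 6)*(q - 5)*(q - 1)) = q - 6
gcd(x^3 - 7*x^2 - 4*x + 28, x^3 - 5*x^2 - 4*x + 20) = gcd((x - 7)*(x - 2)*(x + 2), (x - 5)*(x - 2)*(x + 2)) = x^2 - 4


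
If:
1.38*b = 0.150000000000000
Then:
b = 0.11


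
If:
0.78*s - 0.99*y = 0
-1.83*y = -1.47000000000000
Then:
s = 1.02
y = 0.80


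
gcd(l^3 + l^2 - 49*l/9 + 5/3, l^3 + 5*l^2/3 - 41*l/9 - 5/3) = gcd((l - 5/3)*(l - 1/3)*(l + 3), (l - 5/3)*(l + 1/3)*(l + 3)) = l^2 + 4*l/3 - 5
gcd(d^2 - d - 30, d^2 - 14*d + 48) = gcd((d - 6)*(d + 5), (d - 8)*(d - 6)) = d - 6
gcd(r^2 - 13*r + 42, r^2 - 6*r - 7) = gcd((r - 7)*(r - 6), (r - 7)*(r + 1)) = r - 7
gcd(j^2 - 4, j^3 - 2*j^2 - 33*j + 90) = 1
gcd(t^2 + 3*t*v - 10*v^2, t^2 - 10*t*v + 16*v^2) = t - 2*v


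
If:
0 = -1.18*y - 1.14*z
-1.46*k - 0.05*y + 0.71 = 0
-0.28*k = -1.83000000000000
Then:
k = 6.54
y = -176.64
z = 182.84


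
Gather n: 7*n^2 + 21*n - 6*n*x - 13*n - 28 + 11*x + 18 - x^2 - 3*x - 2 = 7*n^2 + n*(8 - 6*x) - x^2 + 8*x - 12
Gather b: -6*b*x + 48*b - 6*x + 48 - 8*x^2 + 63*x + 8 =b*(48 - 6*x) - 8*x^2 + 57*x + 56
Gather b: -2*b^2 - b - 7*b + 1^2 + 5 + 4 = -2*b^2 - 8*b + 10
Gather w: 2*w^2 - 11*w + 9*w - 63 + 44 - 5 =2*w^2 - 2*w - 24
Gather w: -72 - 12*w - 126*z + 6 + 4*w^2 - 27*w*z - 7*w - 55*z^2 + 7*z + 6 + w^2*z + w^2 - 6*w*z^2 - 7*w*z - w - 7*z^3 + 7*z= w^2*(z + 5) + w*(-6*z^2 - 34*z - 20) - 7*z^3 - 55*z^2 - 112*z - 60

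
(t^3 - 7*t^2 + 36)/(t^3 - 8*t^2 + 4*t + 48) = (t - 3)/(t - 4)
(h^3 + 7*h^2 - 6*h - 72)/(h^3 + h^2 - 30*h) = (h^2 + h - 12)/(h*(h - 5))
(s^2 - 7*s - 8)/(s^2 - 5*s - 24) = (s + 1)/(s + 3)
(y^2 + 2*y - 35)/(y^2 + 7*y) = (y - 5)/y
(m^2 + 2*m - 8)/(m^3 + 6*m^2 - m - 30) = (m + 4)/(m^2 + 8*m + 15)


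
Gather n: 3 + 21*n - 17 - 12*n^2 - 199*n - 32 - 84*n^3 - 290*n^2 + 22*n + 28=-84*n^3 - 302*n^2 - 156*n - 18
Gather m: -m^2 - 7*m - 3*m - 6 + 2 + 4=-m^2 - 10*m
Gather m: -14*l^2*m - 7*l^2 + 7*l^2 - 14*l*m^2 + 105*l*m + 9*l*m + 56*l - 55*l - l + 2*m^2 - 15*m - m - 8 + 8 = m^2*(2 - 14*l) + m*(-14*l^2 + 114*l - 16)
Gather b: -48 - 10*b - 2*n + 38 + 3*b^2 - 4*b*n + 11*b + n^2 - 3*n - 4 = 3*b^2 + b*(1 - 4*n) + n^2 - 5*n - 14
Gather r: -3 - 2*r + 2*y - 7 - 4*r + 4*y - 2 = -6*r + 6*y - 12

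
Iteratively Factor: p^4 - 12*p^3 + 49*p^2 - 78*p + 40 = (p - 1)*(p^3 - 11*p^2 + 38*p - 40) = (p - 5)*(p - 1)*(p^2 - 6*p + 8) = (p - 5)*(p - 4)*(p - 1)*(p - 2)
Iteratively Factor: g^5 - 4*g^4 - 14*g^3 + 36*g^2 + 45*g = (g - 3)*(g^4 - g^3 - 17*g^2 - 15*g) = (g - 5)*(g - 3)*(g^3 + 4*g^2 + 3*g) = (g - 5)*(g - 3)*(g + 3)*(g^2 + g) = g*(g - 5)*(g - 3)*(g + 3)*(g + 1)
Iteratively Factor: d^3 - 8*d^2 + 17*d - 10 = (d - 5)*(d^2 - 3*d + 2) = (d - 5)*(d - 1)*(d - 2)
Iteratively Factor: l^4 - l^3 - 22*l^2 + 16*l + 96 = (l - 4)*(l^3 + 3*l^2 - 10*l - 24) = (l - 4)*(l + 4)*(l^2 - l - 6) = (l - 4)*(l + 2)*(l + 4)*(l - 3)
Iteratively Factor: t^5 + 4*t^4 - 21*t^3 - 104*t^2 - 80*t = (t + 1)*(t^4 + 3*t^3 - 24*t^2 - 80*t) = (t + 1)*(t + 4)*(t^3 - t^2 - 20*t) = t*(t + 1)*(t + 4)*(t^2 - t - 20) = t*(t + 1)*(t + 4)^2*(t - 5)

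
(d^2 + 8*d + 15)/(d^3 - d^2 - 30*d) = (d + 3)/(d*(d - 6))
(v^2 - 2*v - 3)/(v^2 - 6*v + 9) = (v + 1)/(v - 3)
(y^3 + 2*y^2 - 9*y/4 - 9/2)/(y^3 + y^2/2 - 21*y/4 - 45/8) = 2*(2*y^2 + y - 6)/(4*y^2 - 4*y - 15)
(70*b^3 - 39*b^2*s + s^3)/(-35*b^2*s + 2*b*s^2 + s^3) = (-2*b + s)/s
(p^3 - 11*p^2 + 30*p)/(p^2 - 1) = p*(p^2 - 11*p + 30)/(p^2 - 1)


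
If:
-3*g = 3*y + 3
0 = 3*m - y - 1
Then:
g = -y - 1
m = y/3 + 1/3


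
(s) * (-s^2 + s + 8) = -s^3 + s^2 + 8*s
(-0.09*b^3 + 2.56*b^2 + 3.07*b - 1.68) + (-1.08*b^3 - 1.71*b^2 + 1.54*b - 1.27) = -1.17*b^3 + 0.85*b^2 + 4.61*b - 2.95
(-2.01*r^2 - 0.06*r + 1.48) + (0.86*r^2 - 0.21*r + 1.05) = -1.15*r^2 - 0.27*r + 2.53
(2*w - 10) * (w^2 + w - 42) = 2*w^3 - 8*w^2 - 94*w + 420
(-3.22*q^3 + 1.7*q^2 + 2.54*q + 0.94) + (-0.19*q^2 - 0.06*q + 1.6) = -3.22*q^3 + 1.51*q^2 + 2.48*q + 2.54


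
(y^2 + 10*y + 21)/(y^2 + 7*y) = (y + 3)/y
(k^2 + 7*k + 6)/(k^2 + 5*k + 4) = (k + 6)/(k + 4)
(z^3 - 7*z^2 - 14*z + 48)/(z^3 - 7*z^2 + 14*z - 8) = (z^2 - 5*z - 24)/(z^2 - 5*z + 4)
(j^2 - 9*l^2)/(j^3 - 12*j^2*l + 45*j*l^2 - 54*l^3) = (j + 3*l)/(j^2 - 9*j*l + 18*l^2)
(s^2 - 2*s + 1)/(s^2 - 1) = (s - 1)/(s + 1)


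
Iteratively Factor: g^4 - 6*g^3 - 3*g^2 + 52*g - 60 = (g - 5)*(g^3 - g^2 - 8*g + 12) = (g - 5)*(g - 2)*(g^2 + g - 6) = (g - 5)*(g - 2)*(g + 3)*(g - 2)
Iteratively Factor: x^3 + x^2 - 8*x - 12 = (x - 3)*(x^2 + 4*x + 4) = (x - 3)*(x + 2)*(x + 2)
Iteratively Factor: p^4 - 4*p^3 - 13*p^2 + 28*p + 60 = (p + 2)*(p^3 - 6*p^2 - p + 30) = (p - 5)*(p + 2)*(p^2 - p - 6) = (p - 5)*(p - 3)*(p + 2)*(p + 2)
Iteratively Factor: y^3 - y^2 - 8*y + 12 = (y + 3)*(y^2 - 4*y + 4) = (y - 2)*(y + 3)*(y - 2)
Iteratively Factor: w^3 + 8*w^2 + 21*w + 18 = (w + 2)*(w^2 + 6*w + 9) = (w + 2)*(w + 3)*(w + 3)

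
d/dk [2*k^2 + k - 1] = 4*k + 1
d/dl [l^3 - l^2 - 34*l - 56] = 3*l^2 - 2*l - 34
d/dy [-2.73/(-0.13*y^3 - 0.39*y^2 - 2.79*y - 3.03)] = (-1.0647*y^2 - 2.1294*y - 7.6167)/(0.13*y^3 + 0.39*y^2 + 2.79*y + 3.03)^2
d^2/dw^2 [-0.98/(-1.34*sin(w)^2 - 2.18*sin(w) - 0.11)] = (-7.038752*sin(w)^4 - 8.588328*sin(w)^3 + 6.478584*sin(w)^2 + 17.41166*sin(w) + 9.0258)/(1.34*sin(w)^2 + 2.18*sin(w) + 0.11)^3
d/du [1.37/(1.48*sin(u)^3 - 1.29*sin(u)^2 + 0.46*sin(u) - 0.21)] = (-6.0828*sin(u)^2 + 3.5346*sin(u) - 0.6302)*cos(u)/(1.48*sin(u)^3 - 1.29*sin(u)^2 + 0.46*sin(u) - 0.21)^2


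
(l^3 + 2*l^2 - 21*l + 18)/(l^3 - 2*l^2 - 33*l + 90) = (l - 1)/(l - 5)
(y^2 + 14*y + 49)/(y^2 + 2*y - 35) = (y + 7)/(y - 5)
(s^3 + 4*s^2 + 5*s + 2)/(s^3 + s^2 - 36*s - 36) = (s^2 + 3*s + 2)/(s^2 - 36)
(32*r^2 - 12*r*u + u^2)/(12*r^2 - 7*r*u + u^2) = (8*r - u)/(3*r - u)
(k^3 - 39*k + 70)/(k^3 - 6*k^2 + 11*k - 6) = (k^2 + 2*k - 35)/(k^2 - 4*k + 3)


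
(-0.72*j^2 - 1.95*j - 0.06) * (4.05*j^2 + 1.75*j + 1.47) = -2.916*j^4 - 9.1575*j^3 - 4.7139*j^2 - 2.9715*j - 0.0882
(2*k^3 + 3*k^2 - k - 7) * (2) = 4*k^3 + 6*k^2 - 2*k - 14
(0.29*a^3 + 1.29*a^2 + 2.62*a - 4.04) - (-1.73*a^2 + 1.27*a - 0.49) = 0.29*a^3 + 3.02*a^2 + 1.35*a - 3.55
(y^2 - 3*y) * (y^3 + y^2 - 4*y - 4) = y^5 - 2*y^4 - 7*y^3 + 8*y^2 + 12*y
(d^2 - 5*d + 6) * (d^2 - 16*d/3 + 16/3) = d^4 - 31*d^3/3 + 38*d^2 - 176*d/3 + 32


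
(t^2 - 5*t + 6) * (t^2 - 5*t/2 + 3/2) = t^4 - 15*t^3/2 + 20*t^2 - 45*t/2 + 9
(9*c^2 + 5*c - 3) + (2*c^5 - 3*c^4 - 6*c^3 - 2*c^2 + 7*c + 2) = 2*c^5 - 3*c^4 - 6*c^3 + 7*c^2 + 12*c - 1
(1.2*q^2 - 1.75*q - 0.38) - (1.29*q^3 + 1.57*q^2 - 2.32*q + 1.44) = -1.29*q^3 - 0.37*q^2 + 0.57*q - 1.82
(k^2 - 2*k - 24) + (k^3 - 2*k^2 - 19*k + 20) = k^3 - k^2 - 21*k - 4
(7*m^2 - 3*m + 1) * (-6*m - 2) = -42*m^3 + 4*m^2 - 2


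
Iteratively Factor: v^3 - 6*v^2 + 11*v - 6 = (v - 2)*(v^2 - 4*v + 3) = (v - 2)*(v - 1)*(v - 3)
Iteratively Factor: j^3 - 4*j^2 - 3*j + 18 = (j + 2)*(j^2 - 6*j + 9) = (j - 3)*(j + 2)*(j - 3)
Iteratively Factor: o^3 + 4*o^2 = (o)*(o^2 + 4*o) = o*(o + 4)*(o)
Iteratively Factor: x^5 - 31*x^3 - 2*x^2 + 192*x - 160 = (x + 4)*(x^4 - 4*x^3 - 15*x^2 + 58*x - 40) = (x + 4)^2*(x^3 - 8*x^2 + 17*x - 10) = (x - 1)*(x + 4)^2*(x^2 - 7*x + 10) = (x - 2)*(x - 1)*(x + 4)^2*(x - 5)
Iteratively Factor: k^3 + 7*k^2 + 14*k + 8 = (k + 1)*(k^2 + 6*k + 8) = (k + 1)*(k + 4)*(k + 2)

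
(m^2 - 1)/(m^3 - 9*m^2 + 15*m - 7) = (m + 1)/(m^2 - 8*m + 7)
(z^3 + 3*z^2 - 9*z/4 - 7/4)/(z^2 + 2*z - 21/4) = (2*z^2 - z - 1)/(2*z - 3)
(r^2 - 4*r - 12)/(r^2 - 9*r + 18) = (r + 2)/(r - 3)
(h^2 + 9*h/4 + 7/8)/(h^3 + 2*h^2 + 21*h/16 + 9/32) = 4*(4*h + 7)/(16*h^2 + 24*h + 9)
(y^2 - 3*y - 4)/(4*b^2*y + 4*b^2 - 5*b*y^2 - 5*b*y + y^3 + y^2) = (y - 4)/(4*b^2 - 5*b*y + y^2)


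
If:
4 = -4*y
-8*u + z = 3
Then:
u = z/8 - 3/8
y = -1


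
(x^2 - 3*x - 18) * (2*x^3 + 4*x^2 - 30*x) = 2*x^5 - 2*x^4 - 78*x^3 + 18*x^2 + 540*x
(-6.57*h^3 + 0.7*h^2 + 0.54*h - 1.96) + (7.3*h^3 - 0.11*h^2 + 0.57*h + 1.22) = 0.73*h^3 + 0.59*h^2 + 1.11*h - 0.74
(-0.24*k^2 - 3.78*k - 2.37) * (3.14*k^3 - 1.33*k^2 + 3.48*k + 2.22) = -0.7536*k^5 - 11.55*k^4 - 3.2496*k^3 - 10.5351*k^2 - 16.6392*k - 5.2614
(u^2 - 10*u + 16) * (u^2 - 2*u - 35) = u^4 - 12*u^3 + u^2 + 318*u - 560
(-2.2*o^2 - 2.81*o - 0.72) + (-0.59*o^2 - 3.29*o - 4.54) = -2.79*o^2 - 6.1*o - 5.26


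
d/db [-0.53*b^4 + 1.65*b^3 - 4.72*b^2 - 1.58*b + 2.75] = -2.12*b^3 + 4.95*b^2 - 9.44*b - 1.58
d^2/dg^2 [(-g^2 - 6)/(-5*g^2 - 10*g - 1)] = 2*(-50*g^3 + 435*g^2 + 900*g + 571)/(125*g^6 + 750*g^5 + 1575*g^4 + 1300*g^3 + 315*g^2 + 30*g + 1)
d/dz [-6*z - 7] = -6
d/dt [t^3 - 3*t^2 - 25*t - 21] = 3*t^2 - 6*t - 25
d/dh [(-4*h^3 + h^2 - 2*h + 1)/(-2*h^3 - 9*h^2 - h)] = (38*h^4 - 13*h^2 + 18*h + 1)/(h^2*(4*h^4 + 36*h^3 + 85*h^2 + 18*h + 1))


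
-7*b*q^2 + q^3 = q^2*(-7*b + q)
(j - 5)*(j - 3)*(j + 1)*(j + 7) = j^4 - 42*j^2 + 64*j + 105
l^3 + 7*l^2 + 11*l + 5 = (l + 1)^2*(l + 5)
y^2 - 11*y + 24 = (y - 8)*(y - 3)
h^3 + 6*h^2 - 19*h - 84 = (h - 4)*(h + 3)*(h + 7)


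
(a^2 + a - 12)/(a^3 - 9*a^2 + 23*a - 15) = (a + 4)/(a^2 - 6*a + 5)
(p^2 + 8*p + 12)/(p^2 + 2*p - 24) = (p + 2)/(p - 4)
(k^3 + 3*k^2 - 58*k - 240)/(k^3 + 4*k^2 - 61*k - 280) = (k + 6)/(k + 7)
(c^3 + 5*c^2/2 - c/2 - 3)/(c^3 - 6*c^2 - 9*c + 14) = (c + 3/2)/(c - 7)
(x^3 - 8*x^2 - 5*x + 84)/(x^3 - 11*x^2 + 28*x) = (x + 3)/x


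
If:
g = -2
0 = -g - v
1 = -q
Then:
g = -2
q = -1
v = 2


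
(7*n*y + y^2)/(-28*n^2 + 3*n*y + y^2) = y/(-4*n + y)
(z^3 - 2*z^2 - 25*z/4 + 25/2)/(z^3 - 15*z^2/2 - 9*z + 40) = (z - 5/2)/(z - 8)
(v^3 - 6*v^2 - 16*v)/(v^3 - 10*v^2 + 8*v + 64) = v/(v - 4)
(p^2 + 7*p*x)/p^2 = (p + 7*x)/p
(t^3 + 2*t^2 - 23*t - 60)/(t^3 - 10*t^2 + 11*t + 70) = (t^2 + 7*t + 12)/(t^2 - 5*t - 14)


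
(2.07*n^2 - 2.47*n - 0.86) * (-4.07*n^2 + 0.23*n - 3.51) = -8.4249*n^4 + 10.529*n^3 - 4.3336*n^2 + 8.4719*n + 3.0186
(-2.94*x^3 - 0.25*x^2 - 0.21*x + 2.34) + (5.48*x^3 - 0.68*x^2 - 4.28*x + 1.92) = 2.54*x^3 - 0.93*x^2 - 4.49*x + 4.26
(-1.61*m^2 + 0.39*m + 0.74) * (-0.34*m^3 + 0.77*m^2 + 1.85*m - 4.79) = 0.5474*m^5 - 1.3723*m^4 - 2.9298*m^3 + 9.0032*m^2 - 0.4991*m - 3.5446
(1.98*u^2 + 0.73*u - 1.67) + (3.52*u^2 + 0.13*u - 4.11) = 5.5*u^2 + 0.86*u - 5.78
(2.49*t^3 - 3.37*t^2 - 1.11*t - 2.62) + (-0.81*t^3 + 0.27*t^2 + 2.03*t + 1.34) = 1.68*t^3 - 3.1*t^2 + 0.92*t - 1.28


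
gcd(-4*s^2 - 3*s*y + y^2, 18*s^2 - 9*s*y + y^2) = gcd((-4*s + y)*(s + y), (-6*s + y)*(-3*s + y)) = 1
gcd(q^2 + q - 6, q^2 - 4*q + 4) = q - 2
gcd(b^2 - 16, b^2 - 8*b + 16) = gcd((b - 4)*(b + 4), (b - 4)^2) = b - 4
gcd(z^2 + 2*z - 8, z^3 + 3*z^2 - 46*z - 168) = z + 4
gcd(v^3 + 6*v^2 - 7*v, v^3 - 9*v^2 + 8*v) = v^2 - v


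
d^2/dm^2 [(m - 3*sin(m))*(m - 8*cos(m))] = 3*m*sin(m) + 8*m*cos(m) + 16*sin(m) - 48*sin(2*m) - 6*cos(m) + 2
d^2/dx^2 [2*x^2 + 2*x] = 4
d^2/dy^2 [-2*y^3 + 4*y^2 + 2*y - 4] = 8 - 12*y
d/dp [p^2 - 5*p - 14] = 2*p - 5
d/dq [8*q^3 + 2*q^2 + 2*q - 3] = 24*q^2 + 4*q + 2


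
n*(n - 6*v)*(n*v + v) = n^3*v - 6*n^2*v^2 + n^2*v - 6*n*v^2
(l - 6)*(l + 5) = l^2 - l - 30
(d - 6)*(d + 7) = d^2 + d - 42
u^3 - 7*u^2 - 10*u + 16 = (u - 8)*(u - 1)*(u + 2)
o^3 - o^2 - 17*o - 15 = (o - 5)*(o + 1)*(o + 3)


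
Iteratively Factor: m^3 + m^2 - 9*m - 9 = (m - 3)*(m^2 + 4*m + 3) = (m - 3)*(m + 1)*(m + 3)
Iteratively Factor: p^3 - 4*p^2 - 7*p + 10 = (p - 5)*(p^2 + p - 2) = (p - 5)*(p + 2)*(p - 1)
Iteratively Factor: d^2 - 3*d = (d)*(d - 3)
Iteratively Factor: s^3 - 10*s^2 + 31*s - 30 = (s - 3)*(s^2 - 7*s + 10) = (s - 3)*(s - 2)*(s - 5)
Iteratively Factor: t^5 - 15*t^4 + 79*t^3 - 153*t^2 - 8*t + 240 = (t - 5)*(t^4 - 10*t^3 + 29*t^2 - 8*t - 48) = (t - 5)*(t - 3)*(t^3 - 7*t^2 + 8*t + 16) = (t - 5)*(t - 3)*(t + 1)*(t^2 - 8*t + 16) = (t - 5)*(t - 4)*(t - 3)*(t + 1)*(t - 4)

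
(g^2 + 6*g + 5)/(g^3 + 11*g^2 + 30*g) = (g + 1)/(g*(g + 6))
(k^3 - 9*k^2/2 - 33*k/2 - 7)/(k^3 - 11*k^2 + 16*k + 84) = (k + 1/2)/(k - 6)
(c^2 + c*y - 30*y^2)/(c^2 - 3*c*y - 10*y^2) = (c + 6*y)/(c + 2*y)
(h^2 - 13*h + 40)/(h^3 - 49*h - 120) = (h - 5)/(h^2 + 8*h + 15)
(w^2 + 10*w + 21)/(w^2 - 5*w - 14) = (w^2 + 10*w + 21)/(w^2 - 5*w - 14)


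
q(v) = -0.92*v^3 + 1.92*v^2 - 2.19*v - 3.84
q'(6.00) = -78.51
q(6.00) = -146.58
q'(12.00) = -353.55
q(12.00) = -1343.40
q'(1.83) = -4.41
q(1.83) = -7.06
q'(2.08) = -6.14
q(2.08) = -8.37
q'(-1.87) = -19.02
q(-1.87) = 12.99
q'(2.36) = -8.50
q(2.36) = -10.41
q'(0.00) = -2.19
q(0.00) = -3.84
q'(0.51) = -0.95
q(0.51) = -4.58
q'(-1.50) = -14.16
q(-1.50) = 6.87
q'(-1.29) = -11.74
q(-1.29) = 4.16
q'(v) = -2.76*v^2 + 3.84*v - 2.19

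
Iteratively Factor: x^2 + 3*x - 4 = (x - 1)*(x + 4)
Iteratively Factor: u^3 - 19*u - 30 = (u + 2)*(u^2 - 2*u - 15) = (u - 5)*(u + 2)*(u + 3)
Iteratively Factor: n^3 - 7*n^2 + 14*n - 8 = (n - 2)*(n^2 - 5*n + 4) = (n - 2)*(n - 1)*(n - 4)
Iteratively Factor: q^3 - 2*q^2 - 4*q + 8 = (q + 2)*(q^2 - 4*q + 4) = (q - 2)*(q + 2)*(q - 2)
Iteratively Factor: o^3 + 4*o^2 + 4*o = (o + 2)*(o^2 + 2*o) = (o + 2)^2*(o)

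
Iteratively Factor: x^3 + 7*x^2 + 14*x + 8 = (x + 1)*(x^2 + 6*x + 8) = (x + 1)*(x + 4)*(x + 2)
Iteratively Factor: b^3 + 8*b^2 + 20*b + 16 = (b + 2)*(b^2 + 6*b + 8) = (b + 2)*(b + 4)*(b + 2)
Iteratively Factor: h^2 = (h)*(h)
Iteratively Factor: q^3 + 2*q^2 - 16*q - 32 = (q + 2)*(q^2 - 16) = (q + 2)*(q + 4)*(q - 4)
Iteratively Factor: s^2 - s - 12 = (s - 4)*(s + 3)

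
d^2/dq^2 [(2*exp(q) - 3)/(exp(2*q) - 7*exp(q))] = (2*exp(3*q) + 2*exp(2*q) + 63*exp(q) - 147)*exp(-q)/(exp(3*q) - 21*exp(2*q) + 147*exp(q) - 343)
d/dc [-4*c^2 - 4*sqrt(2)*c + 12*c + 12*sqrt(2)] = -8*c - 4*sqrt(2) + 12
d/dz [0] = 0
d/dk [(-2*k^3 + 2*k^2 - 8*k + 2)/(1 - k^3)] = 2*(k^4 - 8*k^3 + 2*k - 4)/(k^6 - 2*k^3 + 1)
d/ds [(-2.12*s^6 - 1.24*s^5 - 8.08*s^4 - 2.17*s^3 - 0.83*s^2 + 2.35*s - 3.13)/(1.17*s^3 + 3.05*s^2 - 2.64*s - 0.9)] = (-7.4412*s^8 - 28.7656*s^7 + 7.1844*s^6 - 24.7456*s^5 + 63.9262*s^4 + 35.0466*s^3 + 11.869*s^2 + 20.587*s - 10.3782)/(1.3689*s^6 + 7.137*s^5 + 3.1249*s^4 - 18.21*s^3 + 1.4796*s^2 + 4.752*s + 0.81)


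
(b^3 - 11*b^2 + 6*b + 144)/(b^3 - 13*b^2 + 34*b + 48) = (b + 3)/(b + 1)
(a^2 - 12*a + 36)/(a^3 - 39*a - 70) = (-a^2 + 12*a - 36)/(-a^3 + 39*a + 70)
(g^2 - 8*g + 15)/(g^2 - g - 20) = (g - 3)/(g + 4)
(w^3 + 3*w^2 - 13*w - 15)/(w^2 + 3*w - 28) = (w^3 + 3*w^2 - 13*w - 15)/(w^2 + 3*w - 28)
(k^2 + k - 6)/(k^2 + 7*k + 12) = (k - 2)/(k + 4)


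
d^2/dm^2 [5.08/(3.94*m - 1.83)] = 157.719776/(3.94*m - 1.83)^3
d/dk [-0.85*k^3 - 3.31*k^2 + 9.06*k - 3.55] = -2.55*k^2 - 6.62*k + 9.06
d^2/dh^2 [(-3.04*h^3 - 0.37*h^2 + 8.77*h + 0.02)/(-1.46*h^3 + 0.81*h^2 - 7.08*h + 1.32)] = (-1.4210854715202e-14*h^7 + 8.76759199999999*h^6 - 300.708024*h^5 + 109.073388*h^4 + 482.672334*h^3 - 376.975044*h^2 + 88.4995920000001*h - 164.594736)/(3.112136*h^9 - 5.179788*h^8 + 48.148902*h^7 - 59.209425*h^6 + 242.855388*h^5 - 206.272764*h^4 + 407.94624*h^3 - 202.734576*h^2 + 37.008576*h - 2.299968)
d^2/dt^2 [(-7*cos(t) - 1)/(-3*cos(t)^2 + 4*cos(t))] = (-120*sin(t)^4/cos(t)^3 + 63*sin(t)^2 + 99 - 202/cos(t) - 72/cos(t)^2 + 152/cos(t)^3)/(3*cos(t) - 4)^3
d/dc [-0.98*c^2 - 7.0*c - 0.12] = -1.96*c - 7.0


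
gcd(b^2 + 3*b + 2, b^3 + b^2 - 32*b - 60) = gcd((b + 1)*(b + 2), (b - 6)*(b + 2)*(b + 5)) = b + 2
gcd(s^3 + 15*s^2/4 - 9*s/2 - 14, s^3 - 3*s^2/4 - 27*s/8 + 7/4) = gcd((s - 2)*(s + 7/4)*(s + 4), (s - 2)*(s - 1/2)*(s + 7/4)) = s^2 - s/4 - 7/2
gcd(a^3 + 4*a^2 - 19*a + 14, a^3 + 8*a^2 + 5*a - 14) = a^2 + 6*a - 7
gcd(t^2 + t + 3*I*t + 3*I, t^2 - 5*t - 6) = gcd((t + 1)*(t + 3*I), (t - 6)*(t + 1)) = t + 1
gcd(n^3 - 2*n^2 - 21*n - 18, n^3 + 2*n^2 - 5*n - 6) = n^2 + 4*n + 3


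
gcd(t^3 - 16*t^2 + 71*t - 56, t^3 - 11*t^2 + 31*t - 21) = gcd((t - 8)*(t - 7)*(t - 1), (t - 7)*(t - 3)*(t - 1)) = t^2 - 8*t + 7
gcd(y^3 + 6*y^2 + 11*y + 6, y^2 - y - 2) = y + 1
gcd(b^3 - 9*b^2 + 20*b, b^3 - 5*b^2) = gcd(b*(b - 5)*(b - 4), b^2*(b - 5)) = b^2 - 5*b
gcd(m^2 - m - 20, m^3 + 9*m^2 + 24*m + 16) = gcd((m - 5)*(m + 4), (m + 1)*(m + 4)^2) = m + 4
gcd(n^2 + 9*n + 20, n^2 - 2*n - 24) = n + 4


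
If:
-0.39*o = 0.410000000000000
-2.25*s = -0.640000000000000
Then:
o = -1.05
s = 0.28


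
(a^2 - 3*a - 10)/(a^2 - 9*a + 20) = (a + 2)/(a - 4)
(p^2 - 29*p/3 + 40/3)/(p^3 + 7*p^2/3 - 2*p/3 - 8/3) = (3*p^2 - 29*p + 40)/(3*p^3 + 7*p^2 - 2*p - 8)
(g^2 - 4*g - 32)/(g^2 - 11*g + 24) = (g + 4)/(g - 3)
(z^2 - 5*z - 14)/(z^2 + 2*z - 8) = (z^2 - 5*z - 14)/(z^2 + 2*z - 8)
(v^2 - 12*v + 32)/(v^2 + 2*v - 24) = (v - 8)/(v + 6)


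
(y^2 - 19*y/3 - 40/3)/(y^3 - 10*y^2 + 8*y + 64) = (y + 5/3)/(y^2 - 2*y - 8)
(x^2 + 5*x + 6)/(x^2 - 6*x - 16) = (x + 3)/(x - 8)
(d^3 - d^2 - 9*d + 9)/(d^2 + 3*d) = d - 4 + 3/d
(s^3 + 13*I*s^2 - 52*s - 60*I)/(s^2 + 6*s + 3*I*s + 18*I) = (s^3 + 13*I*s^2 - 52*s - 60*I)/(s^2 + 3*s*(2 + I) + 18*I)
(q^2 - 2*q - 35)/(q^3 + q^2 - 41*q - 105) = 1/(q + 3)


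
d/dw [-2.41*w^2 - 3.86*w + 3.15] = -4.82*w - 3.86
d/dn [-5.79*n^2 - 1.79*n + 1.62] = -11.58*n - 1.79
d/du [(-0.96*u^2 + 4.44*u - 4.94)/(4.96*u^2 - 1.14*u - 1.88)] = (-20.928*u^2 + 52.6144*u - 13.9788)/(24.6016*u^4 - 11.3088*u^3 - 17.35*u^2 + 4.2864*u + 3.5344)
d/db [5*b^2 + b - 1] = 10*b + 1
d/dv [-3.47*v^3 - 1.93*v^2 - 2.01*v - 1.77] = -10.41*v^2 - 3.86*v - 2.01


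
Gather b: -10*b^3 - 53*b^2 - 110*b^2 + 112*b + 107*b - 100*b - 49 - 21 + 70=-10*b^3 - 163*b^2 + 119*b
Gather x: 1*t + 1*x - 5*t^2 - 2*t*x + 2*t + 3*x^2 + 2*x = -5*t^2 + 3*t + 3*x^2 + x*(3 - 2*t)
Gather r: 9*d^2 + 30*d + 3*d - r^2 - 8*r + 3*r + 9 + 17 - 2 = 9*d^2 + 33*d - r^2 - 5*r + 24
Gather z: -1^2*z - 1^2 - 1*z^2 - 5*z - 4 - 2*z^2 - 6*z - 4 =-3*z^2 - 12*z - 9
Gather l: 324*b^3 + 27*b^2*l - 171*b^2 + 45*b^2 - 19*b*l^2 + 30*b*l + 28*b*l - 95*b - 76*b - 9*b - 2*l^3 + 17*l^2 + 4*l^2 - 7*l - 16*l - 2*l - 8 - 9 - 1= 324*b^3 - 126*b^2 - 180*b - 2*l^3 + l^2*(21 - 19*b) + l*(27*b^2 + 58*b - 25) - 18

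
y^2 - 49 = (y - 7)*(y + 7)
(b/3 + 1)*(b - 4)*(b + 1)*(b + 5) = b^4/3 + 5*b^3/3 - 13*b^2/3 - 77*b/3 - 20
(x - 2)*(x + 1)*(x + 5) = x^3 + 4*x^2 - 7*x - 10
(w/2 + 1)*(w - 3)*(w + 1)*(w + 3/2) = w^4/2 + 3*w^3/4 - 7*w^2/2 - 33*w/4 - 9/2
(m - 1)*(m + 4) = m^2 + 3*m - 4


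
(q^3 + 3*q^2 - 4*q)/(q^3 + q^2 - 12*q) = (q - 1)/(q - 3)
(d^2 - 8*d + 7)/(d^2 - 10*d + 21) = (d - 1)/(d - 3)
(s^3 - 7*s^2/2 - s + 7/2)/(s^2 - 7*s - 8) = (2*s^2 - 9*s + 7)/(2*(s - 8))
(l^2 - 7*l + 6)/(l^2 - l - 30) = (l - 1)/(l + 5)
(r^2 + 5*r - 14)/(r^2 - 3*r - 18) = (-r^2 - 5*r + 14)/(-r^2 + 3*r + 18)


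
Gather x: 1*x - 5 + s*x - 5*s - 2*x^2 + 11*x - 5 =-5*s - 2*x^2 + x*(s + 12) - 10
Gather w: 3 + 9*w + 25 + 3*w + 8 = 12*w + 36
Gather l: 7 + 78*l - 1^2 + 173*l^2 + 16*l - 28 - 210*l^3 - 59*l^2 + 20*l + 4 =-210*l^3 + 114*l^2 + 114*l - 18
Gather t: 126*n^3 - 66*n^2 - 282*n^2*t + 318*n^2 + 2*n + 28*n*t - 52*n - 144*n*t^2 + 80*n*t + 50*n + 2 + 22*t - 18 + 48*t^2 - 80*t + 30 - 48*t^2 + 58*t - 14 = 126*n^3 + 252*n^2 - 144*n*t^2 + t*(-282*n^2 + 108*n)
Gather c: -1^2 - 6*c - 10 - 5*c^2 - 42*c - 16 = -5*c^2 - 48*c - 27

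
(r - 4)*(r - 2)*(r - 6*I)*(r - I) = r^4 - 6*r^3 - 7*I*r^3 + 2*r^2 + 42*I*r^2 + 36*r - 56*I*r - 48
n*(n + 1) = n^2 + n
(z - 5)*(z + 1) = z^2 - 4*z - 5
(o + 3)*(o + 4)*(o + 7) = o^3 + 14*o^2 + 61*o + 84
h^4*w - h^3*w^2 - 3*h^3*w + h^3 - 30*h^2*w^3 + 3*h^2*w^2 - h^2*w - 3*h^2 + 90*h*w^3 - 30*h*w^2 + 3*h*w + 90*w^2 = (h - 3)*(h - 6*w)*(h + 5*w)*(h*w + 1)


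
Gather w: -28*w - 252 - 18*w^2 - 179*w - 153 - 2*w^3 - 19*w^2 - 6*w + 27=-2*w^3 - 37*w^2 - 213*w - 378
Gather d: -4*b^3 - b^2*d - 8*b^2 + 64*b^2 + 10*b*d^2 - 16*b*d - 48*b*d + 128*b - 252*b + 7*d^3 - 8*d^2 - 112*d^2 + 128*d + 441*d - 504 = -4*b^3 + 56*b^2 - 124*b + 7*d^3 + d^2*(10*b - 120) + d*(-b^2 - 64*b + 569) - 504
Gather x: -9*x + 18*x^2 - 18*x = 18*x^2 - 27*x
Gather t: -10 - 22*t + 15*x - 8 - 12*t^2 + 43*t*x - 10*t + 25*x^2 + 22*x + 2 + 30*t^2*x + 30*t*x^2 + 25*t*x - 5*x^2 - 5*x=t^2*(30*x - 12) + t*(30*x^2 + 68*x - 32) + 20*x^2 + 32*x - 16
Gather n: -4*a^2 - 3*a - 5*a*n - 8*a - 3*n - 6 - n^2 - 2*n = -4*a^2 - 11*a - n^2 + n*(-5*a - 5) - 6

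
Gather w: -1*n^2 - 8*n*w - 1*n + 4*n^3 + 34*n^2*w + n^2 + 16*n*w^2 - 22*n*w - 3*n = 4*n^3 + 16*n*w^2 - 4*n + w*(34*n^2 - 30*n)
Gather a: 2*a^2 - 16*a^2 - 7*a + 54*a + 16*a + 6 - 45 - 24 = -14*a^2 + 63*a - 63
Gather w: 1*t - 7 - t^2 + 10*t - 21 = -t^2 + 11*t - 28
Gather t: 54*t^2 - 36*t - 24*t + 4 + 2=54*t^2 - 60*t + 6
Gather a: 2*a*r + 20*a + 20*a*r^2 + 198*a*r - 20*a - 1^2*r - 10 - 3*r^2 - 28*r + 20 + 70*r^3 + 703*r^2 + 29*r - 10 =a*(20*r^2 + 200*r) + 70*r^3 + 700*r^2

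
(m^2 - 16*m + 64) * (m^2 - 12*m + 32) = m^4 - 28*m^3 + 288*m^2 - 1280*m + 2048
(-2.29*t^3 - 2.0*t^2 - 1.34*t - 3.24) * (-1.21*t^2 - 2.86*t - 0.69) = 2.7709*t^5 + 8.9694*t^4 + 8.9215*t^3 + 9.1328*t^2 + 10.191*t + 2.2356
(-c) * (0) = 0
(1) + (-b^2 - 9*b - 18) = -b^2 - 9*b - 17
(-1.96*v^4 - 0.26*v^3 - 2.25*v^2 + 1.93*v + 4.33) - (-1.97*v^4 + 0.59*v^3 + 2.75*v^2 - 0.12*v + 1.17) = 0.01*v^4 - 0.85*v^3 - 5.0*v^2 + 2.05*v + 3.16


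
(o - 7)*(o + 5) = o^2 - 2*o - 35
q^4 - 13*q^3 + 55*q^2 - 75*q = q*(q - 5)^2*(q - 3)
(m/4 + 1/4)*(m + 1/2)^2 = m^3/4 + m^2/2 + 5*m/16 + 1/16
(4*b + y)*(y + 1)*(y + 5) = 4*b*y^2 + 24*b*y + 20*b + y^3 + 6*y^2 + 5*y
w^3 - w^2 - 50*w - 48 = (w - 8)*(w + 1)*(w + 6)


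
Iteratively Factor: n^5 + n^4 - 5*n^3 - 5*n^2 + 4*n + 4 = (n + 1)*(n^4 - 5*n^2 + 4) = (n - 2)*(n + 1)*(n^3 + 2*n^2 - n - 2) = (n - 2)*(n - 1)*(n + 1)*(n^2 + 3*n + 2) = (n - 2)*(n - 1)*(n + 1)*(n + 2)*(n + 1)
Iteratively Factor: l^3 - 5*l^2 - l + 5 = (l - 1)*(l^2 - 4*l - 5) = (l - 1)*(l + 1)*(l - 5)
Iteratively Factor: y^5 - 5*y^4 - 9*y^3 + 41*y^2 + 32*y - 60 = (y + 2)*(y^4 - 7*y^3 + 5*y^2 + 31*y - 30) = (y - 3)*(y + 2)*(y^3 - 4*y^2 - 7*y + 10) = (y - 5)*(y - 3)*(y + 2)*(y^2 + y - 2) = (y - 5)*(y - 3)*(y - 1)*(y + 2)*(y + 2)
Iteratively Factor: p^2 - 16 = (p - 4)*(p + 4)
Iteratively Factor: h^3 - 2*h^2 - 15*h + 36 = (h + 4)*(h^2 - 6*h + 9) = (h - 3)*(h + 4)*(h - 3)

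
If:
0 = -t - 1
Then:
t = -1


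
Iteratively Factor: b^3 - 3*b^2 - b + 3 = (b - 1)*(b^2 - 2*b - 3) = (b - 3)*(b - 1)*(b + 1)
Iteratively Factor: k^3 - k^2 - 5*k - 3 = (k - 3)*(k^2 + 2*k + 1) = (k - 3)*(k + 1)*(k + 1)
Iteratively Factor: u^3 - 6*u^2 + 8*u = (u - 4)*(u^2 - 2*u) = u*(u - 4)*(u - 2)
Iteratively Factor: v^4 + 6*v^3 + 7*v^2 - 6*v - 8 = (v - 1)*(v^3 + 7*v^2 + 14*v + 8) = (v - 1)*(v + 4)*(v^2 + 3*v + 2) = (v - 1)*(v + 2)*(v + 4)*(v + 1)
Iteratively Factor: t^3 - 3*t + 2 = (t + 2)*(t^2 - 2*t + 1) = (t - 1)*(t + 2)*(t - 1)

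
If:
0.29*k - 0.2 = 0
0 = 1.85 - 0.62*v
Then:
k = 0.69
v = 2.98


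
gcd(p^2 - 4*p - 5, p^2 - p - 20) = p - 5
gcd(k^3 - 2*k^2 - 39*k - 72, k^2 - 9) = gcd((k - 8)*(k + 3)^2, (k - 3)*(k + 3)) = k + 3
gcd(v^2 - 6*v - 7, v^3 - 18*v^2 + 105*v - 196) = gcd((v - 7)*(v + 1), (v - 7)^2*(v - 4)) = v - 7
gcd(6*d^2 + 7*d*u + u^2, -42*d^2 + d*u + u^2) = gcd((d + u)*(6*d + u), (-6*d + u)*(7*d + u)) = 1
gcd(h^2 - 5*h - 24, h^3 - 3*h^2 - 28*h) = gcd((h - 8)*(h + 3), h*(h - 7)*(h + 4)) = 1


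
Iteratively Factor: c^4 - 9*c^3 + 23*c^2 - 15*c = (c - 5)*(c^3 - 4*c^2 + 3*c) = (c - 5)*(c - 3)*(c^2 - c) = (c - 5)*(c - 3)*(c - 1)*(c)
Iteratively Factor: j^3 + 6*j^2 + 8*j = (j + 2)*(j^2 + 4*j) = j*(j + 2)*(j + 4)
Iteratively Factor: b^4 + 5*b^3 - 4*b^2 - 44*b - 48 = (b + 4)*(b^3 + b^2 - 8*b - 12) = (b + 2)*(b + 4)*(b^2 - b - 6) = (b + 2)^2*(b + 4)*(b - 3)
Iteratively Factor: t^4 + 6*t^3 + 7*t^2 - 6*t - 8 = (t + 4)*(t^3 + 2*t^2 - t - 2) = (t - 1)*(t + 4)*(t^2 + 3*t + 2) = (t - 1)*(t + 1)*(t + 4)*(t + 2)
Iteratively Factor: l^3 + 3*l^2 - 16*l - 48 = (l + 3)*(l^2 - 16) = (l - 4)*(l + 3)*(l + 4)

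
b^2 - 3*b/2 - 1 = (b - 2)*(b + 1/2)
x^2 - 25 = (x - 5)*(x + 5)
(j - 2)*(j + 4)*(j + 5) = j^3 + 7*j^2 + 2*j - 40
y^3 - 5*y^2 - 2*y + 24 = (y - 4)*(y - 3)*(y + 2)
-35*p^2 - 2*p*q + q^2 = (-7*p + q)*(5*p + q)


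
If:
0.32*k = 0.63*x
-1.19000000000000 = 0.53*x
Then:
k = -4.42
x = -2.25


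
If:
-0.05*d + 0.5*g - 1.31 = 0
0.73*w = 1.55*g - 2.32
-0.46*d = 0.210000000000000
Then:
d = -0.46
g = 2.57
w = 2.29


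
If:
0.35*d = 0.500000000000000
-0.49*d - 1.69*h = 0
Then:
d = 1.43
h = -0.41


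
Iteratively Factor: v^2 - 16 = (v + 4)*(v - 4)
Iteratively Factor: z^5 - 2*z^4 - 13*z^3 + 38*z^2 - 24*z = (z - 1)*(z^4 - z^3 - 14*z^2 + 24*z) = (z - 1)*(z + 4)*(z^3 - 5*z^2 + 6*z) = z*(z - 1)*(z + 4)*(z^2 - 5*z + 6) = z*(z - 3)*(z - 1)*(z + 4)*(z - 2)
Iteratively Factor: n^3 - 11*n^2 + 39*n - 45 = (n - 3)*(n^2 - 8*n + 15) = (n - 3)^2*(n - 5)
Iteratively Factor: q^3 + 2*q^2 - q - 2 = (q + 2)*(q^2 - 1) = (q - 1)*(q + 2)*(q + 1)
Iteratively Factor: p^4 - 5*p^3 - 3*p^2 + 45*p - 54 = (p + 3)*(p^3 - 8*p^2 + 21*p - 18) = (p - 2)*(p + 3)*(p^2 - 6*p + 9) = (p - 3)*(p - 2)*(p + 3)*(p - 3)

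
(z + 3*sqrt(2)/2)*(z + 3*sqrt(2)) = z^2 + 9*sqrt(2)*z/2 + 9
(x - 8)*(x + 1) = x^2 - 7*x - 8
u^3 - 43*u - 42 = (u - 7)*(u + 1)*(u + 6)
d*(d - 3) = d^2 - 3*d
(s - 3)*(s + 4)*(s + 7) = s^3 + 8*s^2 - 5*s - 84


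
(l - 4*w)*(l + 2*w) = l^2 - 2*l*w - 8*w^2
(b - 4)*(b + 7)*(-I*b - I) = -I*b^3 - 4*I*b^2 + 25*I*b + 28*I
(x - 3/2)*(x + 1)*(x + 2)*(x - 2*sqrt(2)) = x^4 - 2*sqrt(2)*x^3 + 3*x^3/2 - 3*sqrt(2)*x^2 - 5*x^2/2 - 3*x + 5*sqrt(2)*x + 6*sqrt(2)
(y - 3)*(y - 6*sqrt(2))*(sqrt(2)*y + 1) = sqrt(2)*y^3 - 11*y^2 - 3*sqrt(2)*y^2 - 6*sqrt(2)*y + 33*y + 18*sqrt(2)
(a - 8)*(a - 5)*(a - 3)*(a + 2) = a^4 - 14*a^3 + 47*a^2 + 38*a - 240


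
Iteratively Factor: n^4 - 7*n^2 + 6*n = (n + 3)*(n^3 - 3*n^2 + 2*n) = (n - 2)*(n + 3)*(n^2 - n) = (n - 2)*(n - 1)*(n + 3)*(n)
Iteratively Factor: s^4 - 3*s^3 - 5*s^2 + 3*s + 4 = (s - 1)*(s^3 - 2*s^2 - 7*s - 4) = (s - 1)*(s + 1)*(s^2 - 3*s - 4) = (s - 1)*(s + 1)^2*(s - 4)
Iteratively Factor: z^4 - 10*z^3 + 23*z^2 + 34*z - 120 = (z + 2)*(z^3 - 12*z^2 + 47*z - 60) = (z - 3)*(z + 2)*(z^2 - 9*z + 20) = (z - 5)*(z - 3)*(z + 2)*(z - 4)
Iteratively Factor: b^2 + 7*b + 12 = (b + 3)*(b + 4)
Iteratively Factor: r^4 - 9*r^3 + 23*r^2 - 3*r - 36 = (r - 3)*(r^3 - 6*r^2 + 5*r + 12) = (r - 3)^2*(r^2 - 3*r - 4) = (r - 3)^2*(r + 1)*(r - 4)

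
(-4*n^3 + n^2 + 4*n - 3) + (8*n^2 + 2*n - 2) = -4*n^3 + 9*n^2 + 6*n - 5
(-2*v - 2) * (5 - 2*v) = 4*v^2 - 6*v - 10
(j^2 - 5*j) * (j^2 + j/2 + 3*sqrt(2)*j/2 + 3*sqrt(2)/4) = j^4 - 9*j^3/2 + 3*sqrt(2)*j^3/2 - 27*sqrt(2)*j^2/4 - 5*j^2/2 - 15*sqrt(2)*j/4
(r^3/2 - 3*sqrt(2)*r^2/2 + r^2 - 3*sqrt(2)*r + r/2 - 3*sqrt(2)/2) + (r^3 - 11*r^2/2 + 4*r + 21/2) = 3*r^3/2 - 9*r^2/2 - 3*sqrt(2)*r^2/2 - 3*sqrt(2)*r + 9*r/2 - 3*sqrt(2)/2 + 21/2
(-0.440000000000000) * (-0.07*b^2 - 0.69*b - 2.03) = 0.0308*b^2 + 0.3036*b + 0.8932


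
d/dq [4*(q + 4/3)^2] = 8*q + 32/3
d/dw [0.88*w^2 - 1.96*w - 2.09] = 1.76*w - 1.96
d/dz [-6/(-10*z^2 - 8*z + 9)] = 24*(-5*z - 2)/(10*z^2 + 8*z - 9)^2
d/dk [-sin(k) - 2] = -cos(k)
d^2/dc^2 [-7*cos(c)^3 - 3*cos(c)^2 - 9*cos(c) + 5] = 57*cos(c)/4 + 6*cos(2*c) + 63*cos(3*c)/4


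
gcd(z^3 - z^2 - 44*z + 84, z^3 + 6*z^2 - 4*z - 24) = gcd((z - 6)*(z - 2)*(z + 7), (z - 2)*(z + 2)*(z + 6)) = z - 2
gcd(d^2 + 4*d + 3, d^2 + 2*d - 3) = d + 3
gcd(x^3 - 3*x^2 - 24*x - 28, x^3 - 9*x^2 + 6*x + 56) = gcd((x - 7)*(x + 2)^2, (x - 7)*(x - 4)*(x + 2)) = x^2 - 5*x - 14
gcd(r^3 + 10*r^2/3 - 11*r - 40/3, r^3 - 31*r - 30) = r^2 + 6*r + 5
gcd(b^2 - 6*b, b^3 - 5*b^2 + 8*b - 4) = 1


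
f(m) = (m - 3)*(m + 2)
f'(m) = 2*m - 1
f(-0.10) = -5.89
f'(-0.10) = -1.20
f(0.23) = -6.18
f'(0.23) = -0.54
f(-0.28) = -5.64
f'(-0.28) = -1.56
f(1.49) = -5.27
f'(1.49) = 1.98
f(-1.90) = -0.49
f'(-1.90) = -4.80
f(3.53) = 2.93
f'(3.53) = 6.06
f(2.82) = -0.87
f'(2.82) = 4.64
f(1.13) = -5.85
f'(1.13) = 1.26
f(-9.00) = 84.00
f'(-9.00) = -19.00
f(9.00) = 66.00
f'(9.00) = 17.00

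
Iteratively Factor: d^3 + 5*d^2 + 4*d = (d)*(d^2 + 5*d + 4) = d*(d + 4)*(d + 1)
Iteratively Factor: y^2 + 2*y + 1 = (y + 1)*(y + 1)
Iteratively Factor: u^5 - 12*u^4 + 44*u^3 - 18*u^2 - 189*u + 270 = (u - 5)*(u^4 - 7*u^3 + 9*u^2 + 27*u - 54) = (u - 5)*(u - 3)*(u^3 - 4*u^2 - 3*u + 18) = (u - 5)*(u - 3)*(u + 2)*(u^2 - 6*u + 9) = (u - 5)*(u - 3)^2*(u + 2)*(u - 3)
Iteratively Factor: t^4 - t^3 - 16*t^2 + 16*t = (t)*(t^3 - t^2 - 16*t + 16) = t*(t + 4)*(t^2 - 5*t + 4) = t*(t - 1)*(t + 4)*(t - 4)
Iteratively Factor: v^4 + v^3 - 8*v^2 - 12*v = (v + 2)*(v^3 - v^2 - 6*v) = v*(v + 2)*(v^2 - v - 6) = v*(v + 2)^2*(v - 3)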